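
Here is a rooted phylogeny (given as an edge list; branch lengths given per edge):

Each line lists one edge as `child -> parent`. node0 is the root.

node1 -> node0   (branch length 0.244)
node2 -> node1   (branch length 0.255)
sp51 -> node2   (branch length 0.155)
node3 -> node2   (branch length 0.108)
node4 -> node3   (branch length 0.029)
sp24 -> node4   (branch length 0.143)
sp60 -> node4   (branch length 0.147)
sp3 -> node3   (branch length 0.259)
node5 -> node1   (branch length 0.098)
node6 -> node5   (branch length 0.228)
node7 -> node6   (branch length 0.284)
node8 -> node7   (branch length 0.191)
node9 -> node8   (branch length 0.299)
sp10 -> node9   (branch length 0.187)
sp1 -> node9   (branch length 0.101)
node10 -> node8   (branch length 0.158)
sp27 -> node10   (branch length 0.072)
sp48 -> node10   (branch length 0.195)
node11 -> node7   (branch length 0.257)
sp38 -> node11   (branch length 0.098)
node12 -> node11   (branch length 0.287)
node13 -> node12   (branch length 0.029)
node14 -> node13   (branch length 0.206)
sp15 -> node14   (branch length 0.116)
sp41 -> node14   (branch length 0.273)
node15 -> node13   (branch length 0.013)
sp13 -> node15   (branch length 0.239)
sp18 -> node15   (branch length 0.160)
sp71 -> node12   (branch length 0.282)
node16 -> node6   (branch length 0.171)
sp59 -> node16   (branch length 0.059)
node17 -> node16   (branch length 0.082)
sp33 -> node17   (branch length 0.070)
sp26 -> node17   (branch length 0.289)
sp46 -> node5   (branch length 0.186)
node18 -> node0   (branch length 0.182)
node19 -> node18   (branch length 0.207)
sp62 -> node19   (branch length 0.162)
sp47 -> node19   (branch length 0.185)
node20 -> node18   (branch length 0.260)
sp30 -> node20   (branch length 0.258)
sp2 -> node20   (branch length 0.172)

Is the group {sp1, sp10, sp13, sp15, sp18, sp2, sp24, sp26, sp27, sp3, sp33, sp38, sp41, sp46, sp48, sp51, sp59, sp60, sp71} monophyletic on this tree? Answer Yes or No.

No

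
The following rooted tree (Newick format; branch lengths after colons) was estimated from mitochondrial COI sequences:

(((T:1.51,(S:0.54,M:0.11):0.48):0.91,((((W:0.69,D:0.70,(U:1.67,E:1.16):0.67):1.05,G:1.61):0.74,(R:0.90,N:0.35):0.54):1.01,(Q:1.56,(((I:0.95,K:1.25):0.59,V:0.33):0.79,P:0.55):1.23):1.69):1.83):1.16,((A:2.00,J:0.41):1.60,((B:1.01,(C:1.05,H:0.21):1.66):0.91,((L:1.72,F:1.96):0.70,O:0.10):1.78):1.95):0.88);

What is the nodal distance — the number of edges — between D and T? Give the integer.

The MRCA of D and T is the node subtending ((T,(S,M)),((((W,D,(U,E)),G),(R,N)),(Q,(((I,K),V),P)))).
From D up to that node: 5 branches. From T up to the same node: 2 branches. Total: 5 + 2 = 7.

7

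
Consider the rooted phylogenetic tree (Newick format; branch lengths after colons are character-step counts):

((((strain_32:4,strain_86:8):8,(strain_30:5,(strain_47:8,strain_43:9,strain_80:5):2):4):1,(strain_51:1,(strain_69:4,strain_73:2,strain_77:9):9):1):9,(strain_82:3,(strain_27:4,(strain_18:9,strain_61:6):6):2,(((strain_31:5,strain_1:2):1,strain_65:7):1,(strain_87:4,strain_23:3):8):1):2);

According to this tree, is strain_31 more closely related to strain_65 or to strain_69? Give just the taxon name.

strain_65

The MRCA of strain_31 and strain_65 subtends ((strain_31,strain_1),strain_65) (3 taxa).
The MRCA of strain_31 and strain_69 is the root, subtending the entire tree (19 taxa).
The first is nested inside the second, so strain_31 shares a more recent common ancestor with strain_65.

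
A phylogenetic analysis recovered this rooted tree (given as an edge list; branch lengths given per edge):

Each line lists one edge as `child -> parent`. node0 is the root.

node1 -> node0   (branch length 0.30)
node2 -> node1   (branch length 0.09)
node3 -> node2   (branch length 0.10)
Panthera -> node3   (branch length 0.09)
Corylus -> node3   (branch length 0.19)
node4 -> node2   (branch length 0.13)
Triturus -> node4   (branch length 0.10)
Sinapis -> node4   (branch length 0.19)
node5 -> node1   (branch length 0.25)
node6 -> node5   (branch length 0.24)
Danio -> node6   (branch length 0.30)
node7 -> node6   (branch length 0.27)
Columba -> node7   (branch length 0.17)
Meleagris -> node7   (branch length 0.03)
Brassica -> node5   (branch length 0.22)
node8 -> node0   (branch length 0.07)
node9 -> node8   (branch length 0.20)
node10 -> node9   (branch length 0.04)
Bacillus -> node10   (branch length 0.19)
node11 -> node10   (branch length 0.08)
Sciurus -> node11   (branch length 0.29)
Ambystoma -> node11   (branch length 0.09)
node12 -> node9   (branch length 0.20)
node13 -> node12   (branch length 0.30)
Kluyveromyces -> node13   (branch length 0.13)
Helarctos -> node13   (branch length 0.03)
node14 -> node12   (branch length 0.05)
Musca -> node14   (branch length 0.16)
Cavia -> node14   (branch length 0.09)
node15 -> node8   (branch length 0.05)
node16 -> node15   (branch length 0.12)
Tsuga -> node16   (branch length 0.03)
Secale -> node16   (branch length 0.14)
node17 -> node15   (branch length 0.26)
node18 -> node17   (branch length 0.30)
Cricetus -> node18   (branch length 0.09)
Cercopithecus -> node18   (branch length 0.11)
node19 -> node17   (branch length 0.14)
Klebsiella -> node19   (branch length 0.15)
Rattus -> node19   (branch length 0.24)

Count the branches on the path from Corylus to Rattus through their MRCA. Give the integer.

The MRCA of Corylus and Rattus is the root of the tree.
From Corylus up to that node: 4 branches. From Rattus up to the same node: 5 branches. Total: 4 + 5 = 9.

9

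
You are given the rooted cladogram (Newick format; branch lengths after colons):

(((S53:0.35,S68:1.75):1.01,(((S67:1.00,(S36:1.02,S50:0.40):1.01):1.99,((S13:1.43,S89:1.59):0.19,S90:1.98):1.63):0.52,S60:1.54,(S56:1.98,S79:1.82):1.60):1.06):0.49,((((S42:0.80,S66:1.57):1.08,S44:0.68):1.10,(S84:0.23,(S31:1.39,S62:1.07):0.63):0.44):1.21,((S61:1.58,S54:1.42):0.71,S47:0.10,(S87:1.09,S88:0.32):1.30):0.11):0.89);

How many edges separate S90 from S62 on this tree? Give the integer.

10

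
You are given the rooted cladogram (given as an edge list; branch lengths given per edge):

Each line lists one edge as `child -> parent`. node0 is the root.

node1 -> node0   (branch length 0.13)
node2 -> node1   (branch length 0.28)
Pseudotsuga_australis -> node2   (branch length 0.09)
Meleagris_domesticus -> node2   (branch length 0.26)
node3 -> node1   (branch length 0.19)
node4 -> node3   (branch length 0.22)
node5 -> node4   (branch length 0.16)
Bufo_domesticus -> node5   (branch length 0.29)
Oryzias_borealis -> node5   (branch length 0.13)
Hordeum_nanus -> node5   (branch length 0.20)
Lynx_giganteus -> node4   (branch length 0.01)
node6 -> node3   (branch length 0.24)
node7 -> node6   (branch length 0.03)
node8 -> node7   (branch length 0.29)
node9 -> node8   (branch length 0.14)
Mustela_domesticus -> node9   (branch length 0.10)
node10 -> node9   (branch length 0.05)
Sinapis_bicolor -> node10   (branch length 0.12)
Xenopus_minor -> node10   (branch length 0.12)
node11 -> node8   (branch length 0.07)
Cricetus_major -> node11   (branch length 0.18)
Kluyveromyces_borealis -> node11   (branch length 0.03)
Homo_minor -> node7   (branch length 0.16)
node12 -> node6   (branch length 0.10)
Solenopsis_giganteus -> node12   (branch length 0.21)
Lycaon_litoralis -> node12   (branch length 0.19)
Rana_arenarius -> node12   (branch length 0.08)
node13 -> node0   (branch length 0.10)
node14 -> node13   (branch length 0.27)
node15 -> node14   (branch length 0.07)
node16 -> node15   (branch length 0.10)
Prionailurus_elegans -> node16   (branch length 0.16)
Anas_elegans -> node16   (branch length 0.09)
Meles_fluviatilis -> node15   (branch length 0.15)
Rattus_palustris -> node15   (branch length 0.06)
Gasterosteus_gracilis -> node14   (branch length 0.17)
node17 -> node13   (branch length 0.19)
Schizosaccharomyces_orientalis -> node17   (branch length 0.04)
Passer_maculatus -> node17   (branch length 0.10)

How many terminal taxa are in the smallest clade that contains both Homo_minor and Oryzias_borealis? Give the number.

13

The MRCA of Homo_minor and Oryzias_borealis is the node subtending (((Bufo_domesticus,Oryzias_borealis,Hordeum_nanus),Lynx_giganteus),((((Mustela_domesticus,(Sinapis_bicolor,Xenopus_minor)),(Cricetus_major,Kluyveromyces_borealis)),Homo_minor),(Solenopsis_giganteus,Lycaon_litoralis,Rana_arenarius))).
That clade contains 13 terminal taxa: Bufo_domesticus, Cricetus_major, Homo_minor, Hordeum_nanus, Kluyveromyces_borealis, Lycaon_litoralis, Lynx_giganteus, Mustela_domesticus, Oryzias_borealis, Rana_arenarius, Sinapis_bicolor, Solenopsis_giganteus, Xenopus_minor.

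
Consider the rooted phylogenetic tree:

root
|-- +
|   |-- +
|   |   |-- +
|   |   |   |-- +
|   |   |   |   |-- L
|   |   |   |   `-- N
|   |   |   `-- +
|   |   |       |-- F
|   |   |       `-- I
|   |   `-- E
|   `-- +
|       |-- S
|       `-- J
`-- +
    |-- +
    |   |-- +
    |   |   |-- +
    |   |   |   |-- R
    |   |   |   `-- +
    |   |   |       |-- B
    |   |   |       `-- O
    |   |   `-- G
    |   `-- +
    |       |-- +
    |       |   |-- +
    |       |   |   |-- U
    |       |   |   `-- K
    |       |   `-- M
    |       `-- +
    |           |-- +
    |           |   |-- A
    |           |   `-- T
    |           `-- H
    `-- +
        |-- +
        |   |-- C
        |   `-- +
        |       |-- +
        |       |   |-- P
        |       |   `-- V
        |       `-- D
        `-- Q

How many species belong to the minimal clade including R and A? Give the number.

10

The MRCA of R and A is the node subtending (((R,(B,O)),G),(((U,K),M),((A,T),H))).
That clade contains 10 terminal taxa: A, B, G, H, K, M, O, R, T, U.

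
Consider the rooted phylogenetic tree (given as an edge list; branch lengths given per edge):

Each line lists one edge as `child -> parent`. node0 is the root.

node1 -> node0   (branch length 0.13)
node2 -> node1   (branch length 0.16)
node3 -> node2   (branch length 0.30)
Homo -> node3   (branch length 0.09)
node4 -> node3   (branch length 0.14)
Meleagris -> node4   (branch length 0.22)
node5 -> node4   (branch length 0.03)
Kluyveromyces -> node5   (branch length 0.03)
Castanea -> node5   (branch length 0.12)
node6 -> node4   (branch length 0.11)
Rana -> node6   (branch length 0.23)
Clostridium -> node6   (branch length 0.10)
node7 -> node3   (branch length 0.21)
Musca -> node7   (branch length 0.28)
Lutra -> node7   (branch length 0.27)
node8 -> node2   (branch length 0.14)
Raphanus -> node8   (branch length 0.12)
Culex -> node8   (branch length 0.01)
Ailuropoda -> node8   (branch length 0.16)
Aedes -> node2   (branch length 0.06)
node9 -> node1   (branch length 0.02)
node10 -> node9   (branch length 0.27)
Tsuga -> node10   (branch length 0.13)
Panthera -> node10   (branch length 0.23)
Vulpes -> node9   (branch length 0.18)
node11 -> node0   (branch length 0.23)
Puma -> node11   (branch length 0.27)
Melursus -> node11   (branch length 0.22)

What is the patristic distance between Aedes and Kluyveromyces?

The path runs Aedes → … → MRCA → … → Kluyveromyces; the MRCA is the node subtending ((Homo,(Meleagris,(Kluyveromyces,Castanea),(Rana,Clostridium)),(Musca,Lutra)),(Raphanus,Culex,Ailuropoda),Aedes).
Branch lengths along that path: 0.06 + 0.30 + 0.14 + 0.03 + 0.03 = 0.56.

0.56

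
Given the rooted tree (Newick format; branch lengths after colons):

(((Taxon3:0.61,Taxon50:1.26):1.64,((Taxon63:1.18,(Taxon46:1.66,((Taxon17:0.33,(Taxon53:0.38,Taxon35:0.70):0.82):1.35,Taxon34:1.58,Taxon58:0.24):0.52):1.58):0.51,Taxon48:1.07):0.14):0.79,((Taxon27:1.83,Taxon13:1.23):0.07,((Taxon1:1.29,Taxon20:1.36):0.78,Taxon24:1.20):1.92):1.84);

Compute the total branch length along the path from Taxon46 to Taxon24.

9.64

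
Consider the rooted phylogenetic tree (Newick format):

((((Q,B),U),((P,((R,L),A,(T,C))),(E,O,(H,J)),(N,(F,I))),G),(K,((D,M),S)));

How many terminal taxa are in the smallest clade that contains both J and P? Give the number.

13

The MRCA of J and P is the node subtending ((P,((R,L),A,(T,C))),(E,O,(H,J)),(N,(F,I))).
That clade contains 13 terminal taxa: A, C, E, F, H, I, J, L, N, O, P, R, T.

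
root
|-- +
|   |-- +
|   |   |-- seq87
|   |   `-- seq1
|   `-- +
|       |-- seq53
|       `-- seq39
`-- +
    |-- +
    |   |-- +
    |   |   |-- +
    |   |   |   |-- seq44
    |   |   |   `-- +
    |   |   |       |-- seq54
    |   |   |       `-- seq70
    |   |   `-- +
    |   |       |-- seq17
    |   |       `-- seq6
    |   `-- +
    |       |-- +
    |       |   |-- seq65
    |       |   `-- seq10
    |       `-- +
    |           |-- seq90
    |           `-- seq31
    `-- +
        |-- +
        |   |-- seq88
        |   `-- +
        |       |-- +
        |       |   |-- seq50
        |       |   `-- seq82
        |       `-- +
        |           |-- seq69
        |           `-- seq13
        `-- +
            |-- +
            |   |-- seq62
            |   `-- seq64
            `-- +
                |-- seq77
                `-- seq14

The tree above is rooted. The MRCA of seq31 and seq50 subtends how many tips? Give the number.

The MRCA of seq31 and seq50 is the node subtending ((((seq44,(seq54,seq70)),(seq17,seq6)),((seq65,seq10),(seq90,seq31))),((seq88,((seq50,seq82),(seq69,seq13))),((seq62,seq64),(seq77,seq14)))).
That clade contains 18 terminal taxa: seq10, seq13, seq14, seq17, seq31, seq44, seq50, seq54, seq6, seq62, seq64, seq65, seq69, seq70, seq77, seq82, seq88, seq90.

18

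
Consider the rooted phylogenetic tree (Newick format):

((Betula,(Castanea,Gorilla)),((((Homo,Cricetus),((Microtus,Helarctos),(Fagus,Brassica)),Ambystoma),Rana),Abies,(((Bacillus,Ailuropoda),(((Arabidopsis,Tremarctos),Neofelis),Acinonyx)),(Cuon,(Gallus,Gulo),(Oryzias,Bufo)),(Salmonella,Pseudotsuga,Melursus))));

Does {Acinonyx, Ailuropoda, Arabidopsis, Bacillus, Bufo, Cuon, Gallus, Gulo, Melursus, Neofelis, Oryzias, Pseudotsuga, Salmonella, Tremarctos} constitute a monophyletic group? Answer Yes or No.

Yes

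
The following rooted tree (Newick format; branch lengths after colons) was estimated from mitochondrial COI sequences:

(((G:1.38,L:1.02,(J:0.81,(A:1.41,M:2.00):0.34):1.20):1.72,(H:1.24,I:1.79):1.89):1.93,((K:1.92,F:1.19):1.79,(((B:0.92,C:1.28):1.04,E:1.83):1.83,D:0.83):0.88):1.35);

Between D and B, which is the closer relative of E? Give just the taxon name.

B

The MRCA of E and B subtends ((B,C),E) (3 taxa).
The MRCA of E and D subtends (((B,C),E),D) (4 taxa).
The first is nested inside the second, so E shares a more recent common ancestor with B.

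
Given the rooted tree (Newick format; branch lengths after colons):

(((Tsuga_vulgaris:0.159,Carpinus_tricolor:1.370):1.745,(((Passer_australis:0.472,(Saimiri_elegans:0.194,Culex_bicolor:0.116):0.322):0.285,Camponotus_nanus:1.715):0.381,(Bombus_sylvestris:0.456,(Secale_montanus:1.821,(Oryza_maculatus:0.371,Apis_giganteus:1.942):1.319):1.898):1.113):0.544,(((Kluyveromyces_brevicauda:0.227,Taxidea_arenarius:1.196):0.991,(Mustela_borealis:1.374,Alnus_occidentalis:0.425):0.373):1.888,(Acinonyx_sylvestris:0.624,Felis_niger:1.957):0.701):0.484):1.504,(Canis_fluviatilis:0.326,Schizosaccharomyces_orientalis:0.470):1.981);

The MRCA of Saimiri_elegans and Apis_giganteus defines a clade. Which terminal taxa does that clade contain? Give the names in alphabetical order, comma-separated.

Apis_giganteus, Bombus_sylvestris, Camponotus_nanus, Culex_bicolor, Oryza_maculatus, Passer_australis, Saimiri_elegans, Secale_montanus

Tracing Saimiri_elegans: it sits inside (Saimiri_elegans,Culex_bicolor).
Tracing Apis_giganteus: it sits inside (Oryza_maculatus,Apis_giganteus).
The smallest clade enclosing both is (((Passer_australis,(Saimiri_elegans,Culex_bicolor)),Camponotus_nanus),(Bombus_sylvestris,(Secale_montanus,(Oryza_maculatus,Apis_giganteus)))); the answer is its 8 terminal taxa in alphabetical order.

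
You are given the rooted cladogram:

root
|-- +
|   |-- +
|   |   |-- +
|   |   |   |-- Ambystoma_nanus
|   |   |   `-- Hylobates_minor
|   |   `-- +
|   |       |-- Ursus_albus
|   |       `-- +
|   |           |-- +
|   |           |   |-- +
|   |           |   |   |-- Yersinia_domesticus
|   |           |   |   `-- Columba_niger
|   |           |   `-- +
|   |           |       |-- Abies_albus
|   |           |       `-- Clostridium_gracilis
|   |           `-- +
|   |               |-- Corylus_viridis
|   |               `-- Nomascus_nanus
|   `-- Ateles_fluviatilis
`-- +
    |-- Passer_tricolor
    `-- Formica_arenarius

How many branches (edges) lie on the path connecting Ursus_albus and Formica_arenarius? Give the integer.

6

The MRCA of Ursus_albus and Formica_arenarius is the root of the tree.
From Ursus_albus up to that node: 4 branches. From Formica_arenarius up to the same node: 2 branches. Total: 4 + 2 = 6.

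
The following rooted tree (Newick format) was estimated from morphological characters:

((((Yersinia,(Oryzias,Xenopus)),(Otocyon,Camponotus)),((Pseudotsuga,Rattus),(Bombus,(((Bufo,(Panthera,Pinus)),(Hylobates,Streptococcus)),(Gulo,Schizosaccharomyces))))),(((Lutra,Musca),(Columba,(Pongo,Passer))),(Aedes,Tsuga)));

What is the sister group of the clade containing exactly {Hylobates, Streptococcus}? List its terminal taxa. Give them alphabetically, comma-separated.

Bufo, Panthera, Pinus

The clade containing exactly {Hylobates, Streptococcus} attaches to the tree at the node subtending ((Bufo,(Panthera,Pinus)),(Hylobates,Streptococcus)).
The other lineage descending from that same node — the sister group — is (Bufo,(Panthera,Pinus)); its 3 tips in alphabetical order are the answer.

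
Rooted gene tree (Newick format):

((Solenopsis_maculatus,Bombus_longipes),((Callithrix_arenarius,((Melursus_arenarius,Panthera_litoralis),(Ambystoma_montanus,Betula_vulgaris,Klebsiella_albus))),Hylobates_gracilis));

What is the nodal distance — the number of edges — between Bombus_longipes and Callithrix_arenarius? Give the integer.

5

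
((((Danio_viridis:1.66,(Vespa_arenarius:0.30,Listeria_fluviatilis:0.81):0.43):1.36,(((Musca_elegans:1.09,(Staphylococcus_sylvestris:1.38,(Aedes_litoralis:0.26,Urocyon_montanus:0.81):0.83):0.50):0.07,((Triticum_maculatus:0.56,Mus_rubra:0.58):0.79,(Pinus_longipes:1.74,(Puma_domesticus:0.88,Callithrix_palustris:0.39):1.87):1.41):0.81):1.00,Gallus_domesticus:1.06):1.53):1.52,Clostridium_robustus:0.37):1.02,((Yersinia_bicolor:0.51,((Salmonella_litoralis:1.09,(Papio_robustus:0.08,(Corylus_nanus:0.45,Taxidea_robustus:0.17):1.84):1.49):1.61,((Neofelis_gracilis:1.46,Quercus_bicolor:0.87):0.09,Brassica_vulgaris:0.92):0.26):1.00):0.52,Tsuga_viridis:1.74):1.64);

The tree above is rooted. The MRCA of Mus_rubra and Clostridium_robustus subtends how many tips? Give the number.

14

The MRCA of Mus_rubra and Clostridium_robustus is the node subtending (((Danio_viridis,(Vespa_arenarius,Listeria_fluviatilis)),(((Musca_elegans,(Staphylococcus_sylvestris,(Aedes_litoralis,Urocyon_montanus))),((Triticum_maculatus,Mus_rubra),(Pinus_longipes,(Puma_domesticus,Callithrix_palustris)))),Gallus_domesticus)),Clostridium_robustus).
That clade contains 14 terminal taxa: Aedes_litoralis, Callithrix_palustris, Clostridium_robustus, Danio_viridis, Gallus_domesticus, Listeria_fluviatilis, Mus_rubra, Musca_elegans, Pinus_longipes, Puma_domesticus, Staphylococcus_sylvestris, Triticum_maculatus, Urocyon_montanus, Vespa_arenarius.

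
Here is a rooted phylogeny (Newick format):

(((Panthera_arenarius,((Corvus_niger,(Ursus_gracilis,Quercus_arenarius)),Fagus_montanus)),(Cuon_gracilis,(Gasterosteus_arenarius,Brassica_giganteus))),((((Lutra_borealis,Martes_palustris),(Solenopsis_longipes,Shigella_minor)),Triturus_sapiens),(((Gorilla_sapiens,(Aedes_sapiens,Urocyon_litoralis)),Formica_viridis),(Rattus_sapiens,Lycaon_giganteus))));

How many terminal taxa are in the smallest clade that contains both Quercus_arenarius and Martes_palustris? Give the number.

The MRCA of Quercus_arenarius and Martes_palustris is the root, so the clade is the entire tree.
That clade contains 19 terminal taxa: Aedes_sapiens, Brassica_giganteus, Corvus_niger, Cuon_gracilis, Fagus_montanus, Formica_viridis, Gasterosteus_arenarius, Gorilla_sapiens, Lutra_borealis, Lycaon_giganteus, Martes_palustris, Panthera_arenarius, Quercus_arenarius, Rattus_sapiens, Shigella_minor, Solenopsis_longipes, Triturus_sapiens, Urocyon_litoralis, Ursus_gracilis.

19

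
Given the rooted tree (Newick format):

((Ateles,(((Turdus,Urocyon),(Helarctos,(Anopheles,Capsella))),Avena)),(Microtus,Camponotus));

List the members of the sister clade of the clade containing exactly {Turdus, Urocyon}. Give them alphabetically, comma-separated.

The clade containing exactly {Turdus, Urocyon} attaches to the tree at the node subtending ((Turdus,Urocyon),(Helarctos,(Anopheles,Capsella))).
The other lineage descending from that same node — the sister group — is (Helarctos,(Anopheles,Capsella)); its 3 tips in alphabetical order are the answer.

Anopheles, Capsella, Helarctos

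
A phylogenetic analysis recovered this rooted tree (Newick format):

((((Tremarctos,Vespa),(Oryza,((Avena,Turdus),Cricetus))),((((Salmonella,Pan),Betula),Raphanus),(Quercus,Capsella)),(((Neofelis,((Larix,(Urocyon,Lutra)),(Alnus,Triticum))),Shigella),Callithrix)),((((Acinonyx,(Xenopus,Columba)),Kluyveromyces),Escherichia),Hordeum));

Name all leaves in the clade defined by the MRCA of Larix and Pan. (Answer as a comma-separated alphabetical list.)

Alnus, Avena, Betula, Callithrix, Capsella, Cricetus, Larix, Lutra, Neofelis, Oryza, Pan, Quercus, Raphanus, Salmonella, Shigella, Tremarctos, Triticum, Turdus, Urocyon, Vespa

Tracing Larix: it sits inside (Larix,(Urocyon,Lutra)).
Tracing Pan: it sits inside (Salmonella,Pan).
The smallest clade enclosing both is (((Tremarctos,Vespa),(Oryza,((Avena,Turdus),Cricetus))),((((Salmonella,Pan),Betula),Raphanus),(Quercus,Capsella)),(((Neofelis,((Larix,(Urocyon,Lutra)),(Alnus,Triticum))),Shigella),Callithrix)); the answer is its 20 terminal taxa in alphabetical order.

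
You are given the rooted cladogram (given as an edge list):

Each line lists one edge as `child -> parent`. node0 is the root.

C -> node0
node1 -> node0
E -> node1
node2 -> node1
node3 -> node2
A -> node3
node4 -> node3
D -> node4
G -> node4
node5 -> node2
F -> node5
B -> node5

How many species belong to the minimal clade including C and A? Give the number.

The MRCA of C and A is the root, so the clade is the entire tree.
That clade contains 7 terminal taxa: A, B, C, D, E, F, G.

7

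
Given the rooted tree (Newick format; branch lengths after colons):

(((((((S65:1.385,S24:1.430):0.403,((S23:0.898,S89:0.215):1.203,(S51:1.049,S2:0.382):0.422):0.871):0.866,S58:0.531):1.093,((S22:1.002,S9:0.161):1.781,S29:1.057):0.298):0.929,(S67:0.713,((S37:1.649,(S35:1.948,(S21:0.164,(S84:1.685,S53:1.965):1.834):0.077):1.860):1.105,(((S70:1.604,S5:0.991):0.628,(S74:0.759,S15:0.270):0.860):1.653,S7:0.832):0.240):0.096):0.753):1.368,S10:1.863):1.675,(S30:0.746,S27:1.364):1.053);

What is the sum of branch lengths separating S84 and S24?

The path runs S84 → … → MRCA → … → S24; the MRCA is the node subtending (((((S65,S24),((S23,S89),(S51,S2))),S58),((S22,S9),S29)),(S67,((S37,(S35,(S21,(S84,S53)))),(((S70,S5),(S74,S15)),S7)))).
Branch lengths along that path: 1.685 + 1.834 + 0.077 + 1.860 + 1.105 + 0.096 + 0.753 + 0.929 + 1.093 + 0.866 + 0.403 + 1.430 = 12.131.

12.131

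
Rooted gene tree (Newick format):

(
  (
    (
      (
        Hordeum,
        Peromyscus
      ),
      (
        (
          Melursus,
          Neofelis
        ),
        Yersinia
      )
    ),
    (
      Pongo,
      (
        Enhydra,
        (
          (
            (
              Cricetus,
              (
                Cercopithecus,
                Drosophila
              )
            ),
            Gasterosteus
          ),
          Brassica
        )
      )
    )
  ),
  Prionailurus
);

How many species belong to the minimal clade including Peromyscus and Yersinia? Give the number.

The MRCA of Peromyscus and Yersinia is the node subtending ((Hordeum,Peromyscus),((Melursus,Neofelis),Yersinia)).
That clade contains 5 terminal taxa: Hordeum, Melursus, Neofelis, Peromyscus, Yersinia.

5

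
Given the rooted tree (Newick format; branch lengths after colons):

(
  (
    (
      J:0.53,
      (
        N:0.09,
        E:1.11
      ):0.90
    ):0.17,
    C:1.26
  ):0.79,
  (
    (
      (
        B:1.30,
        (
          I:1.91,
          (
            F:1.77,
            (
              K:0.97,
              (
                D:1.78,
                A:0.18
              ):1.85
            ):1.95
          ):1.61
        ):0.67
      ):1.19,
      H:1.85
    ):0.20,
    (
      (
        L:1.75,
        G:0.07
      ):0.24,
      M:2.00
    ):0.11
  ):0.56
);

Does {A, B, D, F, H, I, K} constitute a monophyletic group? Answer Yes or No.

Yes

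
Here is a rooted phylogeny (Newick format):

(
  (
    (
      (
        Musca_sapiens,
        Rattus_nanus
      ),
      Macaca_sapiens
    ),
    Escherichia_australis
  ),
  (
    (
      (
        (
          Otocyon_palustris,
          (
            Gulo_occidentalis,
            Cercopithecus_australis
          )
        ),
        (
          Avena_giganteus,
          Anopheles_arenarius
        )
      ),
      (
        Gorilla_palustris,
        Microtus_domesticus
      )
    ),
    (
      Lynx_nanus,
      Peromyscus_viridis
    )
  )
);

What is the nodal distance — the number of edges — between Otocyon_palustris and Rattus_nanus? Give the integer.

9

The MRCA of Otocyon_palustris and Rattus_nanus is the root of the tree.
From Otocyon_palustris up to that node: 5 branches. From Rattus_nanus up to the same node: 4 branches. Total: 5 + 4 = 9.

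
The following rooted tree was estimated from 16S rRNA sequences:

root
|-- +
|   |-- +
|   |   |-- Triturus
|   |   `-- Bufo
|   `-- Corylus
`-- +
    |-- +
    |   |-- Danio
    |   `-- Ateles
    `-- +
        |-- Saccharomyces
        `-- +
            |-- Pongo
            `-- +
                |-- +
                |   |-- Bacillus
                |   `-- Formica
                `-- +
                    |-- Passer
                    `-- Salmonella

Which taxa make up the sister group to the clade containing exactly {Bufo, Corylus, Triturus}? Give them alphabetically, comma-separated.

Ateles, Bacillus, Danio, Formica, Passer, Pongo, Saccharomyces, Salmonella

The clade containing exactly {Bufo, Corylus, Triturus} attaches directly to the root of the tree.
The other lineage descending from that same node — the sister group — is ((Danio,Ateles),(Saccharomyces,(Pongo,((Bacillus,Formica),(Passer,Salmonella))))); its 8 tips in alphabetical order are the answer.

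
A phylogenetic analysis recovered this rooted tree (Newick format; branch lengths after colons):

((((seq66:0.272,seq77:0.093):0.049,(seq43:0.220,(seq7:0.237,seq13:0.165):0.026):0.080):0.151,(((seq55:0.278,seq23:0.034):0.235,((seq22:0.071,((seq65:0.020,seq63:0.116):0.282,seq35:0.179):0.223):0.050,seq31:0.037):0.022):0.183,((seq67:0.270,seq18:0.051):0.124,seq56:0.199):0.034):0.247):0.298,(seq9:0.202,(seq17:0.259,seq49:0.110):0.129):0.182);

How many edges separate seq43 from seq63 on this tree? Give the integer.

The MRCA of seq43 and seq63 is the node subtending (((seq66,seq77),(seq43,(seq7,seq13))),(((seq55,seq23),((seq22,((seq65,seq63),seq35)),seq31)),((seq67,seq18),seq56))).
From seq43 up to that node: 3 branches. From seq63 up to the same node: 7 branches. Total: 3 + 7 = 10.

10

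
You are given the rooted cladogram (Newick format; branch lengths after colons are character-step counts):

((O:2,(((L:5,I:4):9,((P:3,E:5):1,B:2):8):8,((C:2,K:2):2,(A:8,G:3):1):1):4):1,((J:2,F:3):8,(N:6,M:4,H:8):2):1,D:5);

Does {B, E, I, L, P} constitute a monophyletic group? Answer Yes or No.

The most recent common ancestor of these taxa subtends ((L,I),((P,E),B)).
That clade has exactly 5 tips — every listed taxon and nothing else — so the group is monophyletic.

Yes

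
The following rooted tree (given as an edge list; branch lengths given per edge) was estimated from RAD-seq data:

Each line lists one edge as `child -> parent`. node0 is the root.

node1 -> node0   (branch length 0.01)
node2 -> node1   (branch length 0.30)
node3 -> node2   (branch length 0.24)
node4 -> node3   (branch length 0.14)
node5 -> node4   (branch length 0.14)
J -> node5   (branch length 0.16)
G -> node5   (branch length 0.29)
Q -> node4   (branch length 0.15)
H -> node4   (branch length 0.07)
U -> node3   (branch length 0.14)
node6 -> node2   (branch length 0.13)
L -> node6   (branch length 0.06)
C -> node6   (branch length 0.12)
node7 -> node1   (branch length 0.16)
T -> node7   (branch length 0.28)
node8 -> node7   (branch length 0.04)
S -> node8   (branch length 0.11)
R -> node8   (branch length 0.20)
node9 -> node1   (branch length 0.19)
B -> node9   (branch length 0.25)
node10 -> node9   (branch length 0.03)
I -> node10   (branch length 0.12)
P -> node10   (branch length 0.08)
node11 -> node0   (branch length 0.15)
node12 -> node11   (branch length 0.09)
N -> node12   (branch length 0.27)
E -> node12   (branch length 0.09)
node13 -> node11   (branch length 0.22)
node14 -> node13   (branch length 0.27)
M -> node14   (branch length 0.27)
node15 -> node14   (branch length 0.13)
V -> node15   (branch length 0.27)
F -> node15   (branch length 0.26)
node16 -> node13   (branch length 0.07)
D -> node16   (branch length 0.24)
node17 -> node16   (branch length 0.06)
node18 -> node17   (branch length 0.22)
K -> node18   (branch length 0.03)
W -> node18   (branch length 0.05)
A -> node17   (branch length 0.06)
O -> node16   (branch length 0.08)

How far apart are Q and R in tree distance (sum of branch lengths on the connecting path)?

1.23

The path runs Q → … → MRCA → … → R; the MRCA is the node subtending (((((J,G),Q,H),U),(L,C)),(T,(S,R)),(B,(I,P))).
Branch lengths along that path: 0.15 + 0.14 + 0.24 + 0.30 + 0.16 + 0.04 + 0.20 = 1.23.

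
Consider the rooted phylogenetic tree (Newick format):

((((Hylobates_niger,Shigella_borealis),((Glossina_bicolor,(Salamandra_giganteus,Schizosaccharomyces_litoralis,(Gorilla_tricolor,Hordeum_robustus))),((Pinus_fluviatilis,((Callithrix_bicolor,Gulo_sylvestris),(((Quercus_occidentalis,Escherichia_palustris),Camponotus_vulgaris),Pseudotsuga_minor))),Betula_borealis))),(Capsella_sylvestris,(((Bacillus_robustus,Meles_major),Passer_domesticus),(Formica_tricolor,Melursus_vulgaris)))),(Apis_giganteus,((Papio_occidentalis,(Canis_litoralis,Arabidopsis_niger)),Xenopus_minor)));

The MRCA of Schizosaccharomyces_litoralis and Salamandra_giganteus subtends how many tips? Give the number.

4

The MRCA of Schizosaccharomyces_litoralis and Salamandra_giganteus is the node subtending (Salamandra_giganteus,Schizosaccharomyces_litoralis,(Gorilla_tricolor,Hordeum_robustus)).
That clade contains 4 terminal taxa: Gorilla_tricolor, Hordeum_robustus, Salamandra_giganteus, Schizosaccharomyces_litoralis.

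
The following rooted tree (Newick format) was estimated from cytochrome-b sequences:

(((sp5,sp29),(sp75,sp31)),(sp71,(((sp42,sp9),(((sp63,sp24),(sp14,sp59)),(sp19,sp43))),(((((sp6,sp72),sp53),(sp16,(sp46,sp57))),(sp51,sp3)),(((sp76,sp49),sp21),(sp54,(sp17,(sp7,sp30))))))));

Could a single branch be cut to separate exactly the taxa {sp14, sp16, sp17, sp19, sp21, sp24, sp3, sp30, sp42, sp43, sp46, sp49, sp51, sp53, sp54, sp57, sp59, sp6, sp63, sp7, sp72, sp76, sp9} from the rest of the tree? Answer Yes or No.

The most recent common ancestor of these taxa subtends (((sp42,sp9),(((sp63,sp24),(sp14,sp59)),(sp19,sp43))),(((((sp6,sp72),sp53),(sp16,(sp46,sp57))),(sp51,sp3)),(((sp76,sp49),sp21),(sp54,(sp17,(sp7,sp30)))))).
That clade has exactly 23 tips — every listed taxon and nothing else — so the group is monophyletic.

Yes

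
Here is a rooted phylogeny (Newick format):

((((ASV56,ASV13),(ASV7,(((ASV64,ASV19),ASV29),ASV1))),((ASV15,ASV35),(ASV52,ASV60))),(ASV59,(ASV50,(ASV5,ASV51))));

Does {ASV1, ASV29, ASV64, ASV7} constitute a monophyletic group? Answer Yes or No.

The MRCA of the listed taxa subtends (ASV7,(((ASV64,ASV19),ASV29),ASV1)).
That clade also contains ASV19, which is not in the proposed group, so the group is not monophyletic.

No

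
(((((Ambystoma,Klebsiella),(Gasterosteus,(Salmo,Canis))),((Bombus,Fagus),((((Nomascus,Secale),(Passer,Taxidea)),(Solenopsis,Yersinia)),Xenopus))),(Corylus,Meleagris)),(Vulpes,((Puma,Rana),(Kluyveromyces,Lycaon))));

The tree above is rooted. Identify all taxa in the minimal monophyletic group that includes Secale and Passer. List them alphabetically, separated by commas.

Tracing Secale: it sits inside (Nomascus,Secale).
Tracing Passer: it sits inside (Passer,Taxidea).
The smallest clade enclosing both is ((Nomascus,Secale),(Passer,Taxidea)); the answer is its 4 terminal taxa in alphabetical order.

Nomascus, Passer, Secale, Taxidea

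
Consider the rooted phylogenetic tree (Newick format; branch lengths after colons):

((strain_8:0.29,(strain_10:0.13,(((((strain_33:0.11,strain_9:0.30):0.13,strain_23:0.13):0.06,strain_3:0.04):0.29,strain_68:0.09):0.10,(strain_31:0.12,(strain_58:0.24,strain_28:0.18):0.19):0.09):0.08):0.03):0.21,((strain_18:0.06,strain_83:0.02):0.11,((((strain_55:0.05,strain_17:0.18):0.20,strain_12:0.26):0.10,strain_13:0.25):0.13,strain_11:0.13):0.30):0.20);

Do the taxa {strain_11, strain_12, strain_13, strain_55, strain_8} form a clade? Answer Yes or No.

The MRCA of the listed taxa is the root, so the smallest clade containing them is the whole tree.
That clade also contains strain_10, strain_17, strain_18, strain_23, strain_28, strain_3, strain_31, strain_33, strain_58, strain_68, strain_83, strain_9, which are not in the proposed group, so the group is not monophyletic.

No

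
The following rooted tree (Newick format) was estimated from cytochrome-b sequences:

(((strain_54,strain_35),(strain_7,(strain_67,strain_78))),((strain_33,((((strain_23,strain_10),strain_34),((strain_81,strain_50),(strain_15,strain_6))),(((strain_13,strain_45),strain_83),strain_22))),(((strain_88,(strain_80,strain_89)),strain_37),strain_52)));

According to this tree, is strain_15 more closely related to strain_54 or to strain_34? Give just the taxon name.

The MRCA of strain_15 and strain_34 subtends (((strain_23,strain_10),strain_34),((strain_81,strain_50),(strain_15,strain_6))) (7 taxa).
The MRCA of strain_15 and strain_54 is the root, subtending the entire tree (22 taxa).
The first is nested inside the second, so strain_15 shares a more recent common ancestor with strain_34.

strain_34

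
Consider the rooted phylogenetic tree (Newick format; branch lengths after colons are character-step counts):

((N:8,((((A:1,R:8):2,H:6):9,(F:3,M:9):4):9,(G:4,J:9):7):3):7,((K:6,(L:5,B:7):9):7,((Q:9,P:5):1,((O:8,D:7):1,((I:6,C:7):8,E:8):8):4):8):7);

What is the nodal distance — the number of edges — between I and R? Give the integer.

12

The MRCA of I and R is the root of the tree.
From I up to that node: 6 branches. From R up to the same node: 6 branches. Total: 6 + 6 = 12.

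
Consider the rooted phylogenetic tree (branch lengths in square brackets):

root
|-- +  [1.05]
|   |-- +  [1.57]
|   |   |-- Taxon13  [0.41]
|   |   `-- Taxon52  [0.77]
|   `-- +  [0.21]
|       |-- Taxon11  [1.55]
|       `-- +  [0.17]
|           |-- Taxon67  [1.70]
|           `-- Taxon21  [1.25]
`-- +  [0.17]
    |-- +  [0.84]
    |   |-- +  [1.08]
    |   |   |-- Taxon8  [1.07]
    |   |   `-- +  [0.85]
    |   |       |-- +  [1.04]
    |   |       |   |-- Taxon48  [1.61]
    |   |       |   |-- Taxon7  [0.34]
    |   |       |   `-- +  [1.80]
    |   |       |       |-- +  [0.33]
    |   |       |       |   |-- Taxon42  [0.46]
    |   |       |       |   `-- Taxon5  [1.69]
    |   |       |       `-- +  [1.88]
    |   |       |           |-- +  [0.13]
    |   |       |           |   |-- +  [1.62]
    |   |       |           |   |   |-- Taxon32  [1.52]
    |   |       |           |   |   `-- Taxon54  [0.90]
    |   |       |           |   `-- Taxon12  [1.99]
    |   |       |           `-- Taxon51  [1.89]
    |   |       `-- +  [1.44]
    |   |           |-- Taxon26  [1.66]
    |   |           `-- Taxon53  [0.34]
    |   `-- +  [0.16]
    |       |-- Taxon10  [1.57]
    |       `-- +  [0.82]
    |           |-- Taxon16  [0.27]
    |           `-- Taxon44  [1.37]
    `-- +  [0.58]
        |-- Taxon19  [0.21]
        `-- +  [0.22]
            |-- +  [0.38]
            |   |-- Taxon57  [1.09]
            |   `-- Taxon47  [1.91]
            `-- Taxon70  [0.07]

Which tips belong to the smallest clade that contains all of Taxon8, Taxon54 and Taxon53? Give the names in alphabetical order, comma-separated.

Tracing Taxon8: it sits inside (Taxon8,((Taxon48,Taxon7,((Taxon42,Taxon5),(((Taxon32,Taxon54),Taxon12),Taxon51))),(Taxon26,Taxon53))).
Tracing Taxon54: it sits inside (Taxon32,Taxon54).
Tracing Taxon53: it sits inside (Taxon26,Taxon53).
The smallest clade enclosing all 3 is (Taxon8,((Taxon48,Taxon7,((Taxon42,Taxon5),(((Taxon32,Taxon54),Taxon12),Taxon51))),(Taxon26,Taxon53))); the answer is its 11 terminal taxa in alphabetical order.

Taxon12, Taxon26, Taxon32, Taxon42, Taxon48, Taxon5, Taxon51, Taxon53, Taxon54, Taxon7, Taxon8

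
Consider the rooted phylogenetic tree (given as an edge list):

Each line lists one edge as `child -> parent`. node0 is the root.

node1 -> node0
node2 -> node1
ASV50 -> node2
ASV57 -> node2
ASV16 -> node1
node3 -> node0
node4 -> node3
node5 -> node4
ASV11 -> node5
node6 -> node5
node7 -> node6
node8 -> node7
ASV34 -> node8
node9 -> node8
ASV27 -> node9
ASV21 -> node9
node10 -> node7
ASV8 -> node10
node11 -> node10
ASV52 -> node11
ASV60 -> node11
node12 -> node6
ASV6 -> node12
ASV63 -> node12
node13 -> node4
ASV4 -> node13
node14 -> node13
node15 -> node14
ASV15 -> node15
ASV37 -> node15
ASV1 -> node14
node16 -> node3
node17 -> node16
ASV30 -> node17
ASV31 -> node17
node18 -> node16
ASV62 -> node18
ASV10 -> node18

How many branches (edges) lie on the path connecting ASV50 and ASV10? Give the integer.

The MRCA of ASV50 and ASV10 is the root of the tree.
From ASV50 up to that node: 3 branches. From ASV10 up to the same node: 4 branches. Total: 3 + 4 = 7.

7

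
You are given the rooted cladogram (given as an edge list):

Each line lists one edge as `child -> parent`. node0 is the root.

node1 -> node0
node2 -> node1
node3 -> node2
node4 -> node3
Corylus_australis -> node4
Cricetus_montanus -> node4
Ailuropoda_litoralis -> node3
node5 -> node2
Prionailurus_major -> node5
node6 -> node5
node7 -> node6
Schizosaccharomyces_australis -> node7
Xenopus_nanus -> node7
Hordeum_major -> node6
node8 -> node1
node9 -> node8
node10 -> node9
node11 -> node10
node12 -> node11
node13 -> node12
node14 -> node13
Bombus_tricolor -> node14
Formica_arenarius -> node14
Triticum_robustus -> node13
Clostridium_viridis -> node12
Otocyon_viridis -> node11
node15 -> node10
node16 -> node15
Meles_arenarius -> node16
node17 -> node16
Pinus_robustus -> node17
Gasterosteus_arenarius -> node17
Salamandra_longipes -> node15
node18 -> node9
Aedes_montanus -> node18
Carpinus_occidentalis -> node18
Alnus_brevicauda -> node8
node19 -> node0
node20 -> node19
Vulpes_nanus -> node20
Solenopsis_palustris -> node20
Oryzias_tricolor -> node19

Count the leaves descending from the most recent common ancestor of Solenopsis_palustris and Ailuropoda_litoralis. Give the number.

The MRCA of Solenopsis_palustris and Ailuropoda_litoralis is the root, so the clade is the entire tree.
That clade contains 22 terminal taxa: Aedes_montanus, Ailuropoda_litoralis, Alnus_brevicauda, Bombus_tricolor, Carpinus_occidentalis, Clostridium_viridis, Corylus_australis, Cricetus_montanus, Formica_arenarius, Gasterosteus_arenarius, Hordeum_major, Meles_arenarius, Oryzias_tricolor, Otocyon_viridis, Pinus_robustus, Prionailurus_major, Salamandra_longipes, Schizosaccharomyces_australis, Solenopsis_palustris, Triticum_robustus, Vulpes_nanus, Xenopus_nanus.

22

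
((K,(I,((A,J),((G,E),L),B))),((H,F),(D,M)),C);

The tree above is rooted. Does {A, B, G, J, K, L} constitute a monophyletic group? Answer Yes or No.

No

The MRCA of the listed taxa subtends (K,(I,((A,J),((G,E),L),B))).
That clade also contains E, I, which are not in the proposed group, so the group is not monophyletic.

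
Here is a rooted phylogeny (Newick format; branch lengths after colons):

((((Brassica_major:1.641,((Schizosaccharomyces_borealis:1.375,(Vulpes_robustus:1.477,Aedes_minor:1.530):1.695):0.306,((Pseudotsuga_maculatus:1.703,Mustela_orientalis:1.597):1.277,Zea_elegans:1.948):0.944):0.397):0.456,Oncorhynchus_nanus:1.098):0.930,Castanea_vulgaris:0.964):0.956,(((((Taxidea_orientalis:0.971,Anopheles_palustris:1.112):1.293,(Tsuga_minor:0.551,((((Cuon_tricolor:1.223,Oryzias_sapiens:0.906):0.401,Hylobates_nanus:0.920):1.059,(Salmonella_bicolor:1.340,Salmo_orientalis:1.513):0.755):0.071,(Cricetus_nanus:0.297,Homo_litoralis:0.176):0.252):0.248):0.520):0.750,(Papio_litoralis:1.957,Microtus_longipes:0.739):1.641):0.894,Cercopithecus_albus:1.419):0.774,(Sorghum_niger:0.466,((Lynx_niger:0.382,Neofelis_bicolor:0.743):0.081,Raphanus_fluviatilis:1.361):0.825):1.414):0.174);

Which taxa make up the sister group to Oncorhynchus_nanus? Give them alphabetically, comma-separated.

Aedes_minor, Brassica_major, Mustela_orientalis, Pseudotsuga_maculatus, Schizosaccharomyces_borealis, Vulpes_robustus, Zea_elegans

Oncorhynchus_nanus attaches to the tree at the node subtending ((Brassica_major,((Schizosaccharomyces_borealis,(Vulpes_robustus,Aedes_minor)),((Pseudotsuga_maculatus,Mustela_orientalis),Zea_elegans))),Oncorhynchus_nanus).
The other lineage descending from that same node — the sister group — is (Brassica_major,((Schizosaccharomyces_borealis,(Vulpes_robustus,Aedes_minor)),((Pseudotsuga_maculatus,Mustela_orientalis),Zea_elegans))); its 7 tips in alphabetical order are the answer.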